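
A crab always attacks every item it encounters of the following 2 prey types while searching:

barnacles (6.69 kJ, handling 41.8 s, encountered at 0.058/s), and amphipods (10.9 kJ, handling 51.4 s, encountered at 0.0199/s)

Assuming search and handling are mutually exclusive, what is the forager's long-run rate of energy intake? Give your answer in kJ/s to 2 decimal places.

0.14 kJ/s

R = Σλ_iE_i / (1 + Σλ_ih_i)
Numerator: 0.058×6.69 + 0.0199×10.9 = 0.6049
Denominator: 1 + 0.058×41.8 + 0.0199×51.4 = 4.447
R = 0.6049/4.447 = 0.136 kJ/s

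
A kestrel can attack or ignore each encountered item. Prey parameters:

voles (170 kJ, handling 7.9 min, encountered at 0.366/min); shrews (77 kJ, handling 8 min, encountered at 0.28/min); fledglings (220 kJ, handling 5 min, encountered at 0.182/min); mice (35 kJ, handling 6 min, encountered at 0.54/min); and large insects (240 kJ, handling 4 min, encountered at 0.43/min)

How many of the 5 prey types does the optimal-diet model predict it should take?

Profitabilities (E/h, kJ/min): large insects 60, fledglings 44, voles 21.5, shrews 9.62, mice 5.83. Add prey in this order while the next type's profitability exceeds the intake rate on those already taken.
Rate on top 1: 37.94. fledglings: 44 > 37.94 → include.
Rate on top 2: 39.46. voles: 21.5 < 39.46 → exclude; stop.
Optimal diet: large insects, fledglings — 2 of 5 types.

2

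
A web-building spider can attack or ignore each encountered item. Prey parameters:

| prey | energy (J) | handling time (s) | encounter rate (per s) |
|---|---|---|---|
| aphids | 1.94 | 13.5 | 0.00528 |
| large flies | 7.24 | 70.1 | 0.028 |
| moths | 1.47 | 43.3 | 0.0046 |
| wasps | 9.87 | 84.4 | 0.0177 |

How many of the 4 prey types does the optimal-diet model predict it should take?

3

Profitabilities (E/h, J/s): aphids 0.144, wasps 0.117, large flies 0.103, moths 0.0339. Add prey in this order while the next type's profitability exceeds the intake rate on those already taken.
Rate on top 1: 0.009562. wasps: 0.117 > 0.009562 → include.
Rate on top 2: 0.0721. large flies: 0.103 > 0.0721 → include.
Rate on top 3: 0.08562. moths: 0.0339 < 0.08562 → exclude; stop.
Optimal diet: aphids, wasps, large flies — 3 of 4 types.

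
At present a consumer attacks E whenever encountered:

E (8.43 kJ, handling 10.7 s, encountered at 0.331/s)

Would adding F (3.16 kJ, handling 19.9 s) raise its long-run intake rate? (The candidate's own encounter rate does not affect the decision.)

No

On E alone, R = ΣλE/(1+Σλh) = 2.79/4.542 = 0.6144 kJ/s.
F: E/h = 3.16/19.9 = 0.1588 kJ/s.
0.1588 < 0.6144, so adding F would lower the average — exclude it.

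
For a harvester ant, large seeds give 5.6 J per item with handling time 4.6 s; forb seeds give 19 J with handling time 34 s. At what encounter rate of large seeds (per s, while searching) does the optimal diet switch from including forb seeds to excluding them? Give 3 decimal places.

0.184 per s

Drop forb seeds once their profitability E₂/h₂ falls below the rate achievable on large seeds alone: E₂/h₂ = λE₁/(1 + λh₁).
Solve for λ: λE₁h₂ = E₂(1 + λh₁) → λ(E₁h₂ − E₂h₁) = E₂ → λ = E₂/(E₁h₂ − E₂h₁).
λ = 19/(5.6×34 − 19×4.6) = 19/103 = 0.1845 per s.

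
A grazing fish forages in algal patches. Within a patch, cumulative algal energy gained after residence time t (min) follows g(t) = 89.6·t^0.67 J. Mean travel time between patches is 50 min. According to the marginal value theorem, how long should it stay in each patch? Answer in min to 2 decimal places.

Maximise g(t)/(T+t): set derivative to zero → g'(t)(T+t) = g(t).
g'(t) = 0.67·89.6·t^-0.33. Setting 0.67·89.6·t^-0.33 = 89.6·t^0.67/(50+t) gives 0.67(50+t) = t, so 0.33·t = 0.67×50.
t* = 0.67×50/0.33 = 101.5 min.

101.52 min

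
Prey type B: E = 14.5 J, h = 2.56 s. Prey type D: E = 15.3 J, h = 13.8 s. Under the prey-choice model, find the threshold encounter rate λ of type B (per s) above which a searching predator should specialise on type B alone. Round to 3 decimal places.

The zero-one rule: include type D iff E₂/h₂ > λE₁/(1+λh₁). Equality gives the switch point.
λE₁h₂ = E₂ + λE₂h₁ ⇒ λ = E₂/(E₁h₂ − E₂h₁) = 15.3/(200.1 − 39.17) = 0.09507 per s.

0.095 per s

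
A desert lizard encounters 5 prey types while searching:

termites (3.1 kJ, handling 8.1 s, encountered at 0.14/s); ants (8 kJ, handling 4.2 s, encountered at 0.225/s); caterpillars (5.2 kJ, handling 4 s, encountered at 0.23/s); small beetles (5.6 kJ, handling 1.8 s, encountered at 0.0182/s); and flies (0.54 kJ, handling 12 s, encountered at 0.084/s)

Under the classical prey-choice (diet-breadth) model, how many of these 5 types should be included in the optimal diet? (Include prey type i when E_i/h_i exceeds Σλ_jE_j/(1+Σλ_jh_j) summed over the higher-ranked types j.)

3

Profitabilities (E/h, kJ/s): small beetles 3.11, ants 1.9, caterpillars 1.3, termites 0.383, flies 0.045. Add prey in this order while the next type's profitability exceeds the intake rate on those already taken.
Rate on top 1: 0.09869. ants: 1.9 > 0.09869 → include.
Rate on top 2: 0.9617. caterpillars: 1.3 > 0.9617 → include.
Rate on top 3: 1.069. termites: 0.383 < 1.069 → exclude; stop.
Optimal diet: small beetles, ants, caterpillars — 3 of 5 types.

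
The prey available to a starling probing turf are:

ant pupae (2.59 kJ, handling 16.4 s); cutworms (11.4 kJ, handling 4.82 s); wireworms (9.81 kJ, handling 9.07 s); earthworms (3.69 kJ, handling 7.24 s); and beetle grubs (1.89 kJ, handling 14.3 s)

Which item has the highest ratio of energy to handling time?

Profitability E/h (kJ/s): ant pupae = 2.59/16.4 = 0.158, cutworms = 11.4/4.82 = 2.37, wireworms = 9.81/9.07 = 1.08, earthworms = 3.69/7.24 = 0.51, beetle grubs = 1.89/14.3 = 0.132.
Ranked: cutworms > wireworms > earthworms > ant pupae > beetle grubs.

cutworms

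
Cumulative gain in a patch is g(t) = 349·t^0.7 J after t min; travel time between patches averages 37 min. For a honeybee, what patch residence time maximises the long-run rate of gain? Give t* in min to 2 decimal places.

86.33 min

By the marginal value theorem, leave when the instantaneous gain rate g'(t) equals the habitat-wide average g(t)/(T + t).
g'(t) = 0.7·349·t^-0.3. Setting 0.7·349·t^-0.3 = 349·t^0.7/(37+t) gives 0.7(37+t) = t, so 0.30·t = 0.7×37.
t* = 0.7×37/0.30 = 86.33 min.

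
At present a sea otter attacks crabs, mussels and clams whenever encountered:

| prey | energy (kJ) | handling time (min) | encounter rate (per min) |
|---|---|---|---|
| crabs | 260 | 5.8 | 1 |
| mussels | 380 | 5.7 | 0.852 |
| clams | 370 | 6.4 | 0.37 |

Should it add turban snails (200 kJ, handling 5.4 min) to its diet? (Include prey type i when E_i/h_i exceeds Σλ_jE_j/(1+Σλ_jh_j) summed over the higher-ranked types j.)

Current rate: (1×260 + 0.852×380 + 0.37×370)/(1 + 1×5.8 + 0.852×5.7 + 0.37×6.4) = 51.39 kJ/min.
turban snails: E/h = 200/5.4 = 37.04 kJ/min.
37.04 < 51.39, so adding turban snails would lower the average — exclude it.

No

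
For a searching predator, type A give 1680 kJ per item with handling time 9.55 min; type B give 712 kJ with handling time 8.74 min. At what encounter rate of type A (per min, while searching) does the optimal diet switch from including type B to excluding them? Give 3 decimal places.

0.090 per min

Drop type B once their profitability E₂/h₂ falls below the rate achievable on type A alone: E₂/h₂ = λE₁/(1 + λh₁).
Solve for λ: λE₁h₂ = E₂(1 + λh₁) → λ(E₁h₂ − E₂h₁) = E₂ → λ = E₂/(E₁h₂ − E₂h₁).
λ = 712/(1680×8.74 − 712×9.55) = 712/7884 = 0.09031 per min.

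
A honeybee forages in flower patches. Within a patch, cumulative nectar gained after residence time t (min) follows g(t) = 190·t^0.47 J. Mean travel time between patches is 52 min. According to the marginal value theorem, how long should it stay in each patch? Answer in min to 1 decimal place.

46.1 min

Maximise g(t)/(T+t): set derivative to zero → g'(t)(T+t) = g(t).
g'(t) = 0.47·190·t^-0.53. Setting 0.47·190·t^-0.53 = 190·t^0.47/(52+t) gives 0.47(52+t) = t, so 0.53·t = 0.47×52.
t* = 0.47×52/0.53 = 46.11 min.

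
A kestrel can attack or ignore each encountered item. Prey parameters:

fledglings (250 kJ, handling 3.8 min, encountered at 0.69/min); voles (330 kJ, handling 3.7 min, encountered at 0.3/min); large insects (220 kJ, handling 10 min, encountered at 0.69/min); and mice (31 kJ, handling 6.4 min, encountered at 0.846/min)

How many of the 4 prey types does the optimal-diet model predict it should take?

Rank by E/h (kJ/min): voles 89.2, fledglings 65.8, large insects 22, mice 4.84. Include each in turn until the next type's E/h falls below the running intake rate.
Rate on top 1: 46.92. fledglings: 65.8 > 46.92 → include.
Rate on top 2: 57.38. large insects: 22 < 57.38 → exclude; stop.
Optimal diet: voles, fledglings — 2 of 4 types.

2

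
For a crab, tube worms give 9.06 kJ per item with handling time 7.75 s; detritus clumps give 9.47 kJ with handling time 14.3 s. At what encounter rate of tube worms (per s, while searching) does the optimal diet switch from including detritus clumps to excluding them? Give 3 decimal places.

0.169 per s

The zero-one rule: include detritus clumps iff E₂/h₂ > λE₁/(1+λh₁). Equality gives the switch point.
λE₁h₂ = E₂ + λE₂h₁ ⇒ λ = E₂/(E₁h₂ − E₂h₁) = 9.47/(129.6 − 73.39) = 0.1686 per s.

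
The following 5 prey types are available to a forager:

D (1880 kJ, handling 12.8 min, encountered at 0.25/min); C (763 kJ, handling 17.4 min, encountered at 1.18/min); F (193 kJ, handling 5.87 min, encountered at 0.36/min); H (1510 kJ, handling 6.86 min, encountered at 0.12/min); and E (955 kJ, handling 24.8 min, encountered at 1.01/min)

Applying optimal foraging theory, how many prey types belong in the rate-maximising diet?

E/h in descending order: H 220, D 147, C 43.9, E 38.5, F 32.9 kJ/min. The optimal diet is the largest prefix of this list for which every included type satisfies E_i/h_i > R on the types above it.
Rate on top 1: 99.39. D: 147 > 99.39 → include.
Rate on top 2: 129.6. C: 43.9 < 129.6 → exclude; stop.
Optimal diet: H, D — 2 of 5 types.

2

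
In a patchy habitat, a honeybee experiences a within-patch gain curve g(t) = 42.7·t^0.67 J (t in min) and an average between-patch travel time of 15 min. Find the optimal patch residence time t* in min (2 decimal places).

By the marginal value theorem, leave when the instantaneous gain rate g'(t) equals the habitat-wide average g(t)/(T + t).
g'(t) = 0.67·42.7·t^-0.33. Setting 0.67·42.7·t^-0.33 = 42.7·t^0.67/(15+t) gives 0.67(15+t) = t, so 0.33·t = 0.67×15.
t* = 0.67×15/0.33 = 30.45 min.

30.45 min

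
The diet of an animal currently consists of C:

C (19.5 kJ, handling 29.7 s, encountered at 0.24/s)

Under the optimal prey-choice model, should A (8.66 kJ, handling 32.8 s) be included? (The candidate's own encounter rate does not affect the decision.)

No

Intake rate on the current diet: R = (0.24×19.5) / (1 + 0.24×29.7) = 4.68/8.128 = 0.5758 kJ/s.
Profitability of A: 8.66/32.8 = 0.264 kJ/s.
Since 0.264 < R, time spent handling A is better spent searching.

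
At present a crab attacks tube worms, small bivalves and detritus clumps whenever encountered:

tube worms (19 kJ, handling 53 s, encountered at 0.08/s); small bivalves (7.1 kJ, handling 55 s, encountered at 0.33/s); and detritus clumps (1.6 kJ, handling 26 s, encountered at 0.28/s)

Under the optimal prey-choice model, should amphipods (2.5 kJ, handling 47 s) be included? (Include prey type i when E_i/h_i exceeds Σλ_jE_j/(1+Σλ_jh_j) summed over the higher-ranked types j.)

No

Intake rate on the current diet: R = (0.08×19 + 0.33×7.1 + 0.28×1.6) / (1 + 0.08×53 + 0.33×55 + 0.28×26) = 4.311/30.67 = 0.1406 kJ/s.
Profitability of amphipods: 2.5/47 = 0.05319 kJ/s.
0.05319 < 0.1406, so adding amphipods would lower the average — exclude it.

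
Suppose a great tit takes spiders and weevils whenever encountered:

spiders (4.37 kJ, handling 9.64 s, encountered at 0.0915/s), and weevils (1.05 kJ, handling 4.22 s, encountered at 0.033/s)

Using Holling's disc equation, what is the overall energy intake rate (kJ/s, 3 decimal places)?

Energy encountered per unit search time: 0.0915×4.37 + 0.033×1.05 = 0.4345 kJ/s.
Handling time per unit search time: 0.0915×9.64 + 0.033×4.22 = 1.021.
Rate = 0.4345/(1 + 1.021) = 0.215 kJ/s.

0.215 kJ/s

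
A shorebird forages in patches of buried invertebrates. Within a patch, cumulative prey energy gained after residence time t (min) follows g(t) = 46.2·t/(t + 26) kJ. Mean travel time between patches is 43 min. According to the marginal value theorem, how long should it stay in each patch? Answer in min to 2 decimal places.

33.44 min

Maximise g(t)/(T+t): set derivative to zero → g'(t)(T+t) = g(t).
g'(t) = 46.2·26/(t + 26)². Setting 46.2·26/(t+26)² = 46.2t/[(t+26)(43+t)] gives 26(43+t) = t(t+26), so t² = 26×43 = 1118.
t* = √1118 = 33.44 min.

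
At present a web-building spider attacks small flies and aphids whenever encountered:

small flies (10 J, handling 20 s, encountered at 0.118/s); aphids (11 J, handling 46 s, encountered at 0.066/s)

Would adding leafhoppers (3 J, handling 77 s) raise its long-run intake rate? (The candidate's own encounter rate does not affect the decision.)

No

Intake rate on the current diet: R = (0.118×10 + 0.066×11) / (1 + 0.118×20 + 0.066×46) = 1.906/6.396 = 0.298 J/s.
leafhoppers: E/h = 3/77 = 0.03896 J/s.
0.03896 < 0.298, so adding leafhoppers would lower the average — exclude it.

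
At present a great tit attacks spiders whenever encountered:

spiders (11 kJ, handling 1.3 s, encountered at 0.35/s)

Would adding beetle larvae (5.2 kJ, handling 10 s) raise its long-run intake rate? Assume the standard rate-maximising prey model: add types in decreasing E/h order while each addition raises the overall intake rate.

On spiders alone, R = ΣλE/(1+Σλh) = 3.85/1.455 = 2.646 kJ/s.
beetle larvae: E/h = 5.2/10 = 0.52 kJ/s.
Since 0.52 < R, time spent handling beetle larvae is better spent searching.

No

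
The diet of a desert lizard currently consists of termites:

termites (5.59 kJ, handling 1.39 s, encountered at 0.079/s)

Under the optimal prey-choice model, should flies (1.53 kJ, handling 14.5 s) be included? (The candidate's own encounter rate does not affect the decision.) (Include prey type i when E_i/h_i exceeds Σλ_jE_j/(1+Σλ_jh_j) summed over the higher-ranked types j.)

No

Current rate: (0.079×5.59)/(1 + 0.079×1.39) = 0.3979 kJ/s.
flies: E/h = 1.53/14.5 = 0.1055 kJ/s.
Since 0.1055 < R, time spent handling flies is better spent searching.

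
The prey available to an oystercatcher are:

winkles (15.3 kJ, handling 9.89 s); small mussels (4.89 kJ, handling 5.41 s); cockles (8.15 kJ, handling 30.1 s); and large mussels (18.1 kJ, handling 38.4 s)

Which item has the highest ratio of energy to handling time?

winkles

Profitability E/h (kJ/s): winkles = 15.3/9.89 = 1.55, small mussels = 4.89/5.41 = 0.904, cockles = 8.15/30.1 = 0.271, large mussels = 18.1/38.4 = 0.471.
Ranked: winkles > small mussels > large mussels > cockles.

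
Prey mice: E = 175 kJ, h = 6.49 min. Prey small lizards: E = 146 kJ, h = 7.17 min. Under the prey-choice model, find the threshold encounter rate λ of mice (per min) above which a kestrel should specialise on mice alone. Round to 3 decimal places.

At the threshold, the rate on mice alone equals the profitability of small lizards: λ·175/(1 + λ·6.49) = 146/7.17 = 20.36.
Rearranging, λ(175 − 20.36×6.49) = 20.36, so λ = 20.36/42.85 = 0.4752 per min.

0.475 per min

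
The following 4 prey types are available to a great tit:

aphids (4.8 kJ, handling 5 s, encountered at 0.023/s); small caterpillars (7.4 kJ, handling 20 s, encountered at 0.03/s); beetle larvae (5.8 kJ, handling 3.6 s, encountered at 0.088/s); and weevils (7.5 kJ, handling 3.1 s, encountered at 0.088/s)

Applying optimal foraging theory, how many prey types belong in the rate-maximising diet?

3

E/h in descending order: weevils 2.42, beetle larvae 1.61, aphids 0.96, small caterpillars 0.37 kJ/s. The optimal diet is the largest prefix of this list for which every included type satisfies E_i/h_i > R on the types above it.
Rate on top 1: 0.5185. beetle larvae: 1.61 > 0.5185 → include.
Rate on top 2: 0.7363. aphids: 0.96 > 0.7363 → include.
Rate on top 3: 0.7514. small caterpillars: 0.37 < 0.7514 → exclude; stop.
Optimal diet: weevils, beetle larvae, aphids — 3 of 4 types.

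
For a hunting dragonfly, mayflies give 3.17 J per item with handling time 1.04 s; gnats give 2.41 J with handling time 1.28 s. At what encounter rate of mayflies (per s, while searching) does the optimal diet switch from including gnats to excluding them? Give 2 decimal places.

Drop gnats once their profitability E₂/h₂ falls below the rate achievable on mayflies alone: E₂/h₂ = λE₁/(1 + λh₁).
Solve for λ: λE₁h₂ = E₂(1 + λh₁) → λ(E₁h₂ − E₂h₁) = E₂ → λ = E₂/(E₁h₂ − E₂h₁).
λ = 2.41/(3.17×1.28 − 2.41×1.04) = 2.41/1.551 = 1.554 per s.

1.55 per s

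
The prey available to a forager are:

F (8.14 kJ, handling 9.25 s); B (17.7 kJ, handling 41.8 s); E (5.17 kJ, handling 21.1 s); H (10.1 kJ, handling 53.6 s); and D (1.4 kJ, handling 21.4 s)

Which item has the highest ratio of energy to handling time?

In descending order of E/h:
F: 8.14/9.25 = 0.88 kJ/s
B: 17.7/41.8 = 0.423 kJ/s
E: 5.17/21.1 = 0.245 kJ/s
H: 10.1/53.6 = 0.188 kJ/s
D: 1.4/21.4 = 0.0654 kJ/s

F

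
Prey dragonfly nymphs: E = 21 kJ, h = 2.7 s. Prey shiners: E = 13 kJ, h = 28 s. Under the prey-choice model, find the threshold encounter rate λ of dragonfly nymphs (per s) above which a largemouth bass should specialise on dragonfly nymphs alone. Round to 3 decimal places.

0.024 per s

At the threshold, the rate on dragonfly nymphs alone equals the profitability of shiners: λ·21/(1 + λ·2.7) = 13/28 = 0.4643.
Rearranging, λ(21 − 0.4643×2.7) = 0.4643, so λ = 0.4643/19.75 = 0.02351 per s.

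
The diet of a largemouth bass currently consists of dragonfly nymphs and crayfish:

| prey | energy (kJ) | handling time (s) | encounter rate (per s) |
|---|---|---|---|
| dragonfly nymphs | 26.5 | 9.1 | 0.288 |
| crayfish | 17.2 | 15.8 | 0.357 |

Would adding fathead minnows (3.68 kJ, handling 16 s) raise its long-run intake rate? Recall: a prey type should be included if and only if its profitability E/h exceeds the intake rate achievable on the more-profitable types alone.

On dragonfly nymphs and crayfish alone, R = ΣλE/(1+Σλh) = 13.77/9.261 = 1.487 kJ/s.
fathead minnows: E/h = 3.68/16 = 0.23 kJ/s.
0.23 < 1.487, so adding fathead minnows would lower the average — exclude it.

No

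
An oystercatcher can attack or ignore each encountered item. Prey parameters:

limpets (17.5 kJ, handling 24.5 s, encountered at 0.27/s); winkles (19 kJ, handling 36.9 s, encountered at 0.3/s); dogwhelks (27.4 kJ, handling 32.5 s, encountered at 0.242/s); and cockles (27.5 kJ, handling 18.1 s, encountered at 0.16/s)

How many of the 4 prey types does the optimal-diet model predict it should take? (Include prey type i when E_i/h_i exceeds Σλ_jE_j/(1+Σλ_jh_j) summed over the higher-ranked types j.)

E/h in descending order: cockles 1.52, dogwhelks 0.843, limpets 0.714, winkles 0.515 kJ/s. The optimal diet is the largest prefix of this list for which every included type satisfies E_i/h_i > R on the types above it.
Rate on top 1: 1.129. dogwhelks: 0.843 < 1.129 → exclude; stop.
Optimal diet: cockles — 1 of 4 types.

1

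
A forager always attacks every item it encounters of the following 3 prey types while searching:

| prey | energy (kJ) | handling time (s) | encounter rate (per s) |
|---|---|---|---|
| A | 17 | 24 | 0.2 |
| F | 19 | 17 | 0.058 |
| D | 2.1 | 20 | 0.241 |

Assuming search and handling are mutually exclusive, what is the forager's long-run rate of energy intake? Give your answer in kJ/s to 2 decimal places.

Energy encountered per unit search time: 0.2×17 + 0.058×19 + 0.241×2.1 = 5.008 kJ/s.
Handling time per unit search time: 0.2×24 + 0.058×17 + 0.241×20 = 10.61.
Rate = 5.008/(1 + 10.61) = 0.4315 kJ/s.

0.43 kJ/s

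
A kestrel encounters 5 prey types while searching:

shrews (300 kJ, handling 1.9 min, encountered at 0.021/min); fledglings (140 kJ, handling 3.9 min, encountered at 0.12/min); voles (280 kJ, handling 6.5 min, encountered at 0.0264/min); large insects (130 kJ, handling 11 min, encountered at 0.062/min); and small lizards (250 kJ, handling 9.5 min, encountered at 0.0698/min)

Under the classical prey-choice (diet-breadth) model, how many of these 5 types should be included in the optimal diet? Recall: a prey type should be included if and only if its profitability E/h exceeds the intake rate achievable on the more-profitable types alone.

4

E/h in descending order: shrews 158, voles 43.1, fledglings 35.9, small lizards 26.3, large insects 11.8 kJ/min. The optimal diet is the largest prefix of this list for which every included type satisfies E_i/h_i > R on the types above it.
Rate on top 1: 6.058. voles: 43.1 > 6.058 → include.
Rate on top 2: 11.3. fledglings: 35.9 > 11.3 → include.
Rate on top 3: 18.16. small lizards: 26.3 > 18.16 → include.
Rate on top 4: 20.47. large insects: 11.8 < 20.47 → exclude; stop.
Optimal diet: shrews, voles, fledglings, small lizards — 4 of 5 types.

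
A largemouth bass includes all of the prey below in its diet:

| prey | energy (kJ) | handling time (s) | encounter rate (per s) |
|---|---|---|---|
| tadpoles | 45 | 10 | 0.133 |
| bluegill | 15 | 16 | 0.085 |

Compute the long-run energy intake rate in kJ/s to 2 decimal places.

R = Σλ_iE_i / (1 + Σλ_ih_i)
Numerator: 0.133×45 + 0.085×15 = 7.26
Denominator: 1 + 0.133×10 + 0.085×16 = 3.69
R = 7.26/3.69 = 1.967 kJ/s

1.97 kJ/s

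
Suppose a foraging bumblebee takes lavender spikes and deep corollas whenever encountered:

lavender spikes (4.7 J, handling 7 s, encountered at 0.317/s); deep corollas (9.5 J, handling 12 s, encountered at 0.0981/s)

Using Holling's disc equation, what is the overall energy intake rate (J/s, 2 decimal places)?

0.55 J/s

Energy encountered per unit search time: 0.317×4.7 + 0.0981×9.5 = 2.422 J/s.
Handling time per unit search time: 0.317×7 + 0.0981×12 = 3.396.
Rate = 2.422/(1 + 3.396) = 0.5509 J/s.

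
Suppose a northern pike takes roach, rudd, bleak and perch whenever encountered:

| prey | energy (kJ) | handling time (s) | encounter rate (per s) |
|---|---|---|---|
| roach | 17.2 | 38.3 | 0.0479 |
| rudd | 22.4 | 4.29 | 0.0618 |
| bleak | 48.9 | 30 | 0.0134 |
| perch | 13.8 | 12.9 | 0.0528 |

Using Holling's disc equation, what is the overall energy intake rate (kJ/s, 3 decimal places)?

0.859 kJ/s

R = (0.0479×17.2 + 0.0618×22.4 + 0.0134×48.9 + 0.0528×13.8) / (1 + 0.0479×38.3 + 0.0618×4.29 + 0.0134×30 + 0.0528×12.9) = 3.592/4.183 = 0.8588 kJ/s.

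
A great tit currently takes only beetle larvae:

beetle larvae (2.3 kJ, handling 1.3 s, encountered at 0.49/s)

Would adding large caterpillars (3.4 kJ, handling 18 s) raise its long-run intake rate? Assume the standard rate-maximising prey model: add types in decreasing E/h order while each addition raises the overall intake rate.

On beetle larvae alone, R = ΣλE/(1+Σλh) = 1.127/1.637 = 0.6885 kJ/s.
Profitability of large caterpillars: 3.4/18 = 0.1889 kJ/s.
0.1889 < 0.6885, so adding large caterpillars would lower the average — exclude it.

No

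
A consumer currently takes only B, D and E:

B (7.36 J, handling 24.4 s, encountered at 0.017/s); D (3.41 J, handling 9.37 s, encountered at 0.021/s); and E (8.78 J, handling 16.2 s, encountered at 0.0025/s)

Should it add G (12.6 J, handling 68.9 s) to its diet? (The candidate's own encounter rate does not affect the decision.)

Intake rate on the current diet: R = (0.017×7.36 + 0.021×3.41 + 0.0025×8.78) / (1 + 0.017×24.4 + 0.021×9.37 + 0.0025×16.2) = 0.2187/1.652 = 0.1324 J/s.
Profitability of G: 12.6/68.9 = 0.1829 J/s.
Since 0.1829 > R, including G increases the long-run rate.

Yes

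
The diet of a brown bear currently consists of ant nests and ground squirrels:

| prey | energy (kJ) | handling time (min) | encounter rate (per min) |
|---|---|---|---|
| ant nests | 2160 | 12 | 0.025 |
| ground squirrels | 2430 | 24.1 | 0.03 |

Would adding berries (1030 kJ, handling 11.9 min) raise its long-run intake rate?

Yes

On ant nests and ground squirrels alone, R = ΣλE/(1+Σλh) = 126.9/2.023 = 62.73 kJ/min.
berries: E/h = 1030/11.9 = 86.55 kJ/min.
86.55 > 62.73, so adding berries raises the average — include it.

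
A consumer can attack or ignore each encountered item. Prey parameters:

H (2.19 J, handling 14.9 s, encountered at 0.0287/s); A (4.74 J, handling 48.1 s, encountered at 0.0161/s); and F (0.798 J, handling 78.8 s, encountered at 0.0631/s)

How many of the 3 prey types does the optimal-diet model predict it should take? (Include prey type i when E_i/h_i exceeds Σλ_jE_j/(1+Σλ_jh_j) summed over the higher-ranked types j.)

Profitabilities (E/h, J/s): H 0.147, A 0.0985, F 0.0101. Add prey in this order while the next type's profitability exceeds the intake rate on those already taken.
Rate on top 1: 0.04403. A: 0.0985 > 0.04403 → include.
Rate on top 2: 0.0632. F: 0.0101 < 0.0632 → exclude; stop.
Optimal diet: H, A — 2 of 3 types.

2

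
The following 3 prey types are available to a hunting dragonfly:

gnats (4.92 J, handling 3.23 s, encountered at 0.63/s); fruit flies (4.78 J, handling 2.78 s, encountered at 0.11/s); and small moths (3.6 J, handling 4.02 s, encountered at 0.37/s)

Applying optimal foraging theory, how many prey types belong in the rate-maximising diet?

2

Rank by E/h (J/s): fruit flies 1.72, gnats 1.52, small moths 0.896. Include each in turn until the next type's E/h falls below the running intake rate.
Rate on top 1: 0.4027. gnats: 1.52 > 0.4027 → include.
Rate on top 2: 1.085. small moths: 0.896 < 1.085 → exclude; stop.
Optimal diet: fruit flies, gnats — 2 of 3 types.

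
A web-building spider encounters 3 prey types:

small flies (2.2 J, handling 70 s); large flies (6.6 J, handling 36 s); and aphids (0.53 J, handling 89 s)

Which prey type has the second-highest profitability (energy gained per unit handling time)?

small flies

Profitability E/h (J/s): small flies = 2.2/70 = 0.0314, large flies = 6.6/36 = 0.183, aphids = 0.53/89 = 0.00596.
Ranked: large flies > small flies > aphids.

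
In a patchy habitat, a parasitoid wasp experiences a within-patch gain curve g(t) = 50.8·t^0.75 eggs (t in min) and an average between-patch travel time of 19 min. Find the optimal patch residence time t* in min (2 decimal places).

By the marginal value theorem, leave when the instantaneous gain rate g'(t) equals the habitat-wide average g(t)/(T + t).
g'(t) = 0.75·50.8·t^-0.25. Setting 0.75·50.8·t^-0.25 = 50.8·t^0.75/(19+t) gives 0.75(19+t) = t, so 0.25·t = 0.75×19.
t* = 0.75×19/0.25 = 57 min.

57.00 min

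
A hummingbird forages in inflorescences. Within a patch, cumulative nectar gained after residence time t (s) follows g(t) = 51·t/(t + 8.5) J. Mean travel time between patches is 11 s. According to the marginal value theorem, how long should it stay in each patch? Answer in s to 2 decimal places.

9.67 s

Maximise g(t)/(T+t): set derivative to zero → g'(t)(T+t) = g(t).
g'(t) = 51·8.5/(t + 8.5)². Setting 51·8.5/(t+8.5)² = 51t/[(t+8.5)(11+t)] gives 8.5(11+t) = t(t+8.5), so t² = 8.5×11 = 93.5.
t* = √93.5 = 9.67 s.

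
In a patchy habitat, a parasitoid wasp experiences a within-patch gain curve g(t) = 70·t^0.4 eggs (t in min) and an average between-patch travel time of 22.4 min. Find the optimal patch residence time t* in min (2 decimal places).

Optimal t* satisfies g'(t*) = g(t*)/(T + t*).
g'(t) = 0.4·70·t^-0.6. Setting 0.4·70·t^-0.6 = 70·t^0.4/(22.4+t) gives 0.4(22.4+t) = t, so 0.60·t = 0.4×22.4.
t* = 0.4×22.4/0.60 = 14.93 min.

14.93 min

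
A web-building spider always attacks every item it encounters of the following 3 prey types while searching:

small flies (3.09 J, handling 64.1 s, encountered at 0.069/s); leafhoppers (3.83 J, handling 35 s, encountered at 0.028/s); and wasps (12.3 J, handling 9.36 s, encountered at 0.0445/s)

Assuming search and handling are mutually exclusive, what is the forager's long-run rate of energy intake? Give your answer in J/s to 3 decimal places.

0.127 J/s

R = Σλ_iE_i / (1 + Σλ_ih_i)
Numerator: 0.069×3.09 + 0.028×3.83 + 0.0445×12.3 = 0.8678
Denominator: 1 + 0.069×64.1 + 0.028×35 + 0.0445×9.36 = 6.819
R = 0.8678/6.819 = 0.1273 J/s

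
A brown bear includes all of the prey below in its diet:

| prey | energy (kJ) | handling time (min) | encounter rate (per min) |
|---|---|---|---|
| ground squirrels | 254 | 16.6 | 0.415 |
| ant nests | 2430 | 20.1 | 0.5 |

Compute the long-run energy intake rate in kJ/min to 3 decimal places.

73.606 kJ/min

R = (0.415×254 + 0.5×2430) / (1 + 0.415×16.6 + 0.5×20.1) = 1320/17.94 = 73.61 kJ/min.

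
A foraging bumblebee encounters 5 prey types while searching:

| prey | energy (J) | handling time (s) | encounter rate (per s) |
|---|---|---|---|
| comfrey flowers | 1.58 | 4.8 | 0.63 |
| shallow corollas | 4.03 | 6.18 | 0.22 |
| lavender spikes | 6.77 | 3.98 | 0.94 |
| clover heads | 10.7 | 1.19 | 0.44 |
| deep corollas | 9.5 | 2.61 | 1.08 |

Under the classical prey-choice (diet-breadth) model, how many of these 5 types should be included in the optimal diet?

2

Rank by E/h (J/s): clover heads 8.99, deep corollas 3.64, lavender spikes 1.7, shallow corollas 0.652, comfrey flowers 0.329. Include each in turn until the next type's E/h falls below the running intake rate.
Rate on top 1: 3.09. deep corollas: 3.64 > 3.09 → include.
Rate on top 2: 3.447. lavender spikes: 1.7 < 3.447 → exclude; stop.
Optimal diet: clover heads, deep corollas — 2 of 5 types.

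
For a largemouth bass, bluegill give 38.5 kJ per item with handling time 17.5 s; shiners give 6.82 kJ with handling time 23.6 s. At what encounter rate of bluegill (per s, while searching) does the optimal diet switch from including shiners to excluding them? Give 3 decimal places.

0.009 per s

The zero-one rule: include shiners iff E₂/h₂ > λE₁/(1+λh₁). Equality gives the switch point.
λE₁h₂ = E₂ + λE₂h₁ ⇒ λ = E₂/(E₁h₂ − E₂h₁) = 6.82/(908.6 − 119.4) = 0.008641 per s.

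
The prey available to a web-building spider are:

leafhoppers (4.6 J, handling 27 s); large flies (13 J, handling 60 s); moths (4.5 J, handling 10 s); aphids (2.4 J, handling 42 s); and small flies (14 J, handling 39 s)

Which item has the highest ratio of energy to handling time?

moths

In descending order of E/h:
moths: 4.5/10 = 0.45 J/s
small flies: 14/39 = 0.359 J/s
large flies: 13/60 = 0.217 J/s
leafhoppers: 4.6/27 = 0.17 J/s
aphids: 2.4/42 = 0.0571 J/s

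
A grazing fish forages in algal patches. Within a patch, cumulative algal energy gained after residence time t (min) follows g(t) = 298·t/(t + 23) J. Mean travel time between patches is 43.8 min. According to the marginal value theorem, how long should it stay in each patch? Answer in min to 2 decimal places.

31.74 min

Maximise g(t)/(T+t): set derivative to zero → g'(t)(T+t) = g(t).
g'(t) = 298·23/(t + 23)². Setting 298·23/(t+23)² = 298t/[(t+23)(43.8+t)] gives 23(43.8+t) = t(t+23), so t² = 23×43.8 = 1007.
t* = √1007 = 31.74 min.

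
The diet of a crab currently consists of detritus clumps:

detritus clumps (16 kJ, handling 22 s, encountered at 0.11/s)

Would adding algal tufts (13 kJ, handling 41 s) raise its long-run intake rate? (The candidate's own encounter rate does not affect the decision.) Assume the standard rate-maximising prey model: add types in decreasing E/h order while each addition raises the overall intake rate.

No

Intake rate on the current diet: R = (0.11×16) / (1 + 0.11×22) = 1.76/3.42 = 0.5146 kJ/s.
Profitability of algal tufts: 13/41 = 0.3171 kJ/s.
0.3171 < 0.5146, so adding algal tufts would lower the average — exclude it.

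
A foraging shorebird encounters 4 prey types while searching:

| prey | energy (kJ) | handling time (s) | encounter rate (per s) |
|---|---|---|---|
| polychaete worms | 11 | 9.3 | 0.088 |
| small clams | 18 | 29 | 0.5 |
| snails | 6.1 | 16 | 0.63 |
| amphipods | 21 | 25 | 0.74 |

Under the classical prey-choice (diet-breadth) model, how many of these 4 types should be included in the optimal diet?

E/h in descending order: polychaete worms 1.18, amphipods 0.84, small clams 0.621, snails 0.381 kJ/s. The optimal diet is the largest prefix of this list for which every included type satisfies E_i/h_i > R on the types above it.
Rate on top 1: 0.5323. amphipods: 0.84 > 0.5323 → include.
Rate on top 2: 0.8125. small clams: 0.621 < 0.8125 → exclude; stop.
Optimal diet: polychaete worms, amphipods — 2 of 4 types.

2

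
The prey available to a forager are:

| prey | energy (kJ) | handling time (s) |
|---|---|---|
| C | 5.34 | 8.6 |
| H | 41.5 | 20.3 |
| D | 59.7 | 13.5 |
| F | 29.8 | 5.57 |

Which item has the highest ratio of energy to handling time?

Profitability E/h (kJ/s): C = 5.34/8.6 = 0.621, H = 41.5/20.3 = 2.04, D = 59.7/13.5 = 4.42, F = 29.8/5.57 = 5.35.
Ranked: F > D > H > C.

F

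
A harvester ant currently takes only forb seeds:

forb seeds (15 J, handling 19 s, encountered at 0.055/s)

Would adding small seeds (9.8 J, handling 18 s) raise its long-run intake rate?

Yes

On forb seeds alone, R = ΣλE/(1+Σλh) = 0.825/2.045 = 0.4034 J/s.
small seeds: E/h = 9.8/18 = 0.5444 J/s.
0.5444 > 0.4034, so adding small seeds raises the average — include it.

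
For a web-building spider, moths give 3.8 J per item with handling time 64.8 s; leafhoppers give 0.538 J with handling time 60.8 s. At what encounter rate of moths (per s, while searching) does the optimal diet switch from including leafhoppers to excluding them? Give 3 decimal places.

The zero-one rule: include leafhoppers iff E₂/h₂ > λE₁/(1+λh₁). Equality gives the switch point.
λE₁h₂ = E₂ + λE₂h₁ ⇒ λ = E₂/(E₁h₂ − E₂h₁) = 0.538/(231 − 34.86) = 0.002742 per s.

0.003 per s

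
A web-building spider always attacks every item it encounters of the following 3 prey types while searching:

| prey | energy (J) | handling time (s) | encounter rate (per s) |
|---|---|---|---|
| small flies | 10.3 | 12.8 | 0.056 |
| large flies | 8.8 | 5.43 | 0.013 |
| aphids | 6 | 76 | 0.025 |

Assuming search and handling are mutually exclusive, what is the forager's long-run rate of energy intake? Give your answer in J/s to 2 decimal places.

0.23 J/s

R = (0.056×10.3 + 0.013×8.8 + 0.025×6) / (1 + 0.056×12.8 + 0.013×5.43 + 0.025×76) = 0.8412/3.687 = 0.2281 J/s.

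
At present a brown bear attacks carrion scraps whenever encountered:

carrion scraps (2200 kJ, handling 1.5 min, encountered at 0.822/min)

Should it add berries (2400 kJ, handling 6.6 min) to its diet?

Intake rate on the current diet: R = (0.822×2200) / (1 + 0.822×1.5) = 1808/2.233 = 809.9 kJ/min.
Profitability of berries: 2400/6.6 = 363.6 kJ/min.
Since 363.6 < R, time spent handling berries is better spent searching.

No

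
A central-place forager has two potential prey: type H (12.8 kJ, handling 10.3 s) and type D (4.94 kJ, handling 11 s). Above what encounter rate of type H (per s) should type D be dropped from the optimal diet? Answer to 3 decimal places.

0.055 per s

Drop type D once their profitability E₂/h₂ falls below the rate achievable on type H alone: E₂/h₂ = λE₁/(1 + λh₁).
Solve for λ: λE₁h₂ = E₂(1 + λh₁) → λ(E₁h₂ − E₂h₁) = E₂ → λ = E₂/(E₁h₂ − E₂h₁).
λ = 4.94/(12.8×11 − 4.94×10.3) = 4.94/89.92 = 0.05494 per s.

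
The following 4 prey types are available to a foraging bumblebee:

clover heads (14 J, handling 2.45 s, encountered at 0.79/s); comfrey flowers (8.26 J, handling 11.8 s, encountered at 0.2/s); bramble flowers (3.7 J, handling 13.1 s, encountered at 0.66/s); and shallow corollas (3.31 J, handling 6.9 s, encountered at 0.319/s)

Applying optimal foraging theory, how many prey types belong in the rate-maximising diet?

Rank by E/h (J/s): clover heads 5.71, comfrey flowers 0.7, shallow corollas 0.48, bramble flowers 0.282. Include each in turn until the next type's E/h falls below the running intake rate.
Rate on top 1: 3.768. comfrey flowers: 0.7 < 3.768 → exclude; stop.
Optimal diet: clover heads — 1 of 4 types.

1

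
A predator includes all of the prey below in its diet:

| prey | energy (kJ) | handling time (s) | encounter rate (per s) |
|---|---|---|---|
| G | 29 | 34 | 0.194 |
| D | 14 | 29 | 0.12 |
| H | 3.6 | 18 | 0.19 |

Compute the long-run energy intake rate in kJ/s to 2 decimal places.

Energy encountered per unit search time: 0.194×29 + 0.12×14 + 0.19×3.6 = 7.99 kJ/s.
Handling time per unit search time: 0.194×34 + 0.12×29 + 0.19×18 = 13.5.
Rate = 7.99/(1 + 13.5) = 0.5512 kJ/s.

0.55 kJ/s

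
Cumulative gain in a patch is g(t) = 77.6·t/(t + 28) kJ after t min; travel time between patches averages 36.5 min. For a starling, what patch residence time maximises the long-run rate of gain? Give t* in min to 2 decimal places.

31.97 min

By the marginal value theorem, leave when the instantaneous gain rate g'(t) equals the habitat-wide average g(t)/(T + t).
g'(t) = 77.6·28/(t + 28)². Setting 77.6·28/(t+28)² = 77.6t/[(t+28)(36.5+t)] gives 28(36.5+t) = t(t+28), so t² = 28×36.5 = 1022.
t* = √1022 = 31.97 min.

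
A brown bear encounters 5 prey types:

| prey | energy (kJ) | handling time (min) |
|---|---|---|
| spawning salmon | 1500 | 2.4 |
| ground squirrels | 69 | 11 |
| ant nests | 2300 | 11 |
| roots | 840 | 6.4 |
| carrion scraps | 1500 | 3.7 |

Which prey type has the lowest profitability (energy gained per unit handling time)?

ground squirrels

Profitability E/h (kJ/min): spawning salmon = 1500/2.4 = 625, ground squirrels = 69/11 = 6.27, ant nests = 2300/11 = 209, roots = 840/6.4 = 131, carrion scraps = 1500/3.7 = 405.
Ranked: spawning salmon > carrion scraps > ant nests > roots > ground squirrels.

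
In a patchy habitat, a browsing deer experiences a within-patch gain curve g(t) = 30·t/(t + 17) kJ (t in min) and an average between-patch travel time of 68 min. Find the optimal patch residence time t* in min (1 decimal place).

34.0 min

Optimal t* satisfies g'(t*) = g(t*)/(T + t*).
g'(t) = 30·17/(t + 17)². Setting 30·17/(t+17)² = 30t/[(t+17)(68+t)] gives 17(68+t) = t(t+17), so t² = 17×68 = 1156.
t* = √1156 = 34 min.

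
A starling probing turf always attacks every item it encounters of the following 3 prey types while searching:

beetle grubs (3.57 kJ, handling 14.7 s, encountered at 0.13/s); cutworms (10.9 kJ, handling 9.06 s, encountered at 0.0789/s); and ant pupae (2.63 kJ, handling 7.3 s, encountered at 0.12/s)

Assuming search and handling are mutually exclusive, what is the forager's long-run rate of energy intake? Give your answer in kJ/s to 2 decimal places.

0.36 kJ/s

R = Σλ_iE_i / (1 + Σλ_ih_i)
Numerator: 0.13×3.57 + 0.0789×10.9 + 0.12×2.63 = 1.64
Denominator: 1 + 0.13×14.7 + 0.0789×9.06 + 0.12×7.3 = 4.502
R = 1.64/4.502 = 0.3642 kJ/s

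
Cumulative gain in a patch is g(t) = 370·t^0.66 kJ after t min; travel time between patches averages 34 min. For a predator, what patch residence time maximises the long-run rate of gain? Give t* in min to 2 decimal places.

66.00 min

Optimal t* satisfies g'(t*) = g(t*)/(T + t*).
g'(t) = 0.66·370·t^-0.34. Setting 0.66·370·t^-0.34 = 370·t^0.66/(34+t) gives 0.66(34+t) = t, so 0.34·t = 0.66×34.
t* = 0.66×34/0.34 = 66 min.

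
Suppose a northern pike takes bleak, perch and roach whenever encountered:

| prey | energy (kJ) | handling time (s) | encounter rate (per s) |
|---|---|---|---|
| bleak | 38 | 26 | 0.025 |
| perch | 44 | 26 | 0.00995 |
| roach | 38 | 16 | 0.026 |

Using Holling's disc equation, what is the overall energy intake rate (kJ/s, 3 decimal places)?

1.022 kJ/s

R = Σλ_iE_i / (1 + Σλ_ih_i)
Numerator: 0.025×38 + 0.00995×44 + 0.026×38 = 2.376
Denominator: 1 + 0.025×26 + 0.00995×26 + 0.026×16 = 2.325
R = 2.376/2.325 = 1.022 kJ/s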